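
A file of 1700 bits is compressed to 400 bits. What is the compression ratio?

Compression ratio = Original / Compressed
= 1700 / 400 = 4.25:1


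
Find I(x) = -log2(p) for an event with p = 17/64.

Information content I(x) = -log₂(p(x))
I = -log₂(17/64) = -log₂(0.2656)
I = 1.9125 bits


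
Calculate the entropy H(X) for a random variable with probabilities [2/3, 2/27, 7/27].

H(X) = -Σ p(x) log₂ p(x)
  -2/3 × log₂(2/3) = 0.3900
  -2/27 × log₂(2/27) = 0.2781
  -7/27 × log₂(7/27) = 0.5049
H(X) = 1.1730 bits


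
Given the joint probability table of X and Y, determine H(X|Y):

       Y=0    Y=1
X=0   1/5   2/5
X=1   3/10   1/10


H(X|Y) = Σ_y p(y) H(X|Y=y)
  p(Y=0) = 1/2, H(X|Y=0) = 0.9710
  p(Y=1) = 1/2, H(X|Y=1) = 0.7219
H(X|Y) = 0.5000×0.9710 + 0.5000×0.7219 = 0.8464 bits


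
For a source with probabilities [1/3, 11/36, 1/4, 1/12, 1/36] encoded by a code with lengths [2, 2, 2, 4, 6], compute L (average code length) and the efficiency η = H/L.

Average length L = Σ p_i × l_i = 2.2778 bits
Entropy H = 1.9933 bits
Efficiency η = H/L × 100% = 87.51%


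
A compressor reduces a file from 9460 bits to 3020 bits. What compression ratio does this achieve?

Compression ratio = Original / Compressed
= 9460 / 3020 = 3.13:1


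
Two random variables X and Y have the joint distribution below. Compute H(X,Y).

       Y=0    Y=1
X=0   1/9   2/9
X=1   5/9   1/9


H(X,Y) = -Σ p(x,y) log₂ p(x,y)
  p(0,0)=1/9: -0.1111 × log₂(0.1111) = 0.3522
  p(0,1)=2/9: -0.2222 × log₂(0.2222) = 0.4822
  p(1,0)=5/9: -0.5556 × log₂(0.5556) = 0.4711
  p(1,1)=1/9: -0.1111 × log₂(0.1111) = 0.3522
H(X,Y) = 1.6577 bits


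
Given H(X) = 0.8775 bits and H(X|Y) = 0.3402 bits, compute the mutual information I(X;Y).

I(X;Y) = H(X) - H(X|Y)
I(X;Y) = 0.8775 - 0.3402 = 0.5373 bits


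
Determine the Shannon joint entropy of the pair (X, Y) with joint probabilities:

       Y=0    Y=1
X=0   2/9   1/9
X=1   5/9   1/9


H(X,Y) = -Σ p(x,y) log₂ p(x,y)
  p(0,0)=2/9: -0.2222 × log₂(0.2222) = 0.4822
  p(0,1)=1/9: -0.1111 × log₂(0.1111) = 0.3522
  p(1,0)=5/9: -0.5556 × log₂(0.5556) = 0.4711
  p(1,1)=1/9: -0.1111 × log₂(0.1111) = 0.3522
H(X,Y) = 1.6577 bits


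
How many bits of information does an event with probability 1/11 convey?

Information content I(x) = -log₂(p(x))
I = -log₂(1/11) = -log₂(0.0909)
I = 3.4594 bits


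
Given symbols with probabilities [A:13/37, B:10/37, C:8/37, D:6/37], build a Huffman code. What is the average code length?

Huffman tree construction:
Combine smallest probabilities repeatedly
Resulting codes:
  A: 11 (length 2)
  B: 10 (length 2)
  C: 01 (length 2)
  D: 00 (length 2)
Average length = Σ p(s) × length(s) = 2.0000 bits


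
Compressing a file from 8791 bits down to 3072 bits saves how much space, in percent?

Space savings = (1 - Compressed/Original) × 100%
= (1 - 3072/8791) × 100%
= 65.06%


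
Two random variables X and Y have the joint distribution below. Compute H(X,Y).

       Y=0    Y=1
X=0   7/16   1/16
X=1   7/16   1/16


H(X,Y) = -Σ p(x,y) log₂ p(x,y)
  p(0,0)=7/16: -0.4375 × log₂(0.4375) = 0.5218
  p(0,1)=1/16: -0.0625 × log₂(0.0625) = 0.2500
  p(1,0)=7/16: -0.4375 × log₂(0.4375) = 0.5218
  p(1,1)=1/16: -0.0625 × log₂(0.0625) = 0.2500
H(X,Y) = 1.5436 bits


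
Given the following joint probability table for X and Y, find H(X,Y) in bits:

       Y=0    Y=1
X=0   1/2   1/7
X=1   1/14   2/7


H(X,Y) = -Σ p(x,y) log₂ p(x,y)
  p(0,0)=1/2: -0.5000 × log₂(0.5000) = 0.5000
  p(0,1)=1/7: -0.1429 × log₂(0.1429) = 0.4011
  p(1,0)=1/14: -0.0714 × log₂(0.0714) = 0.2720
  p(1,1)=2/7: -0.2857 × log₂(0.2857) = 0.5164
H(X,Y) = 1.6894 bits


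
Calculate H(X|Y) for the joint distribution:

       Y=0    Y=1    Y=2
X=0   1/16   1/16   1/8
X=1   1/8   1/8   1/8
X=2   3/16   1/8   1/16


H(X|Y) = Σ_y p(y) H(X|Y=y)
  p(Y=0) = 3/8, H(X|Y=0) = 1.4591
  p(Y=1) = 5/16, H(X|Y=1) = 1.5219
  p(Y=2) = 5/16, H(X|Y=2) = 1.5219
H(X|Y) = 0.3750×1.4591 + 0.3125×1.5219 + 0.3125×1.5219 = 1.4984 bits


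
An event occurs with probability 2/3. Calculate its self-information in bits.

Information content I(x) = -log₂(p(x))
I = -log₂(2/3) = -log₂(0.6667)
I = 0.5850 bits


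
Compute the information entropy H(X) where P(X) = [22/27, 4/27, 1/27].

H(X) = -Σ p(x) log₂ p(x)
  -22/27 × log₂(22/27) = 0.2407
  -4/27 × log₂(4/27) = 0.4081
  -1/27 × log₂(1/27) = 0.1761
H(X) = 0.8250 bits


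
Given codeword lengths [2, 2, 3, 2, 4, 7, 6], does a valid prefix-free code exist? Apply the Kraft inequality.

Kraft inequality: Σ 2^(-l_i) ≤ 1 for prefix-free code
Calculating: 2^(-2) + 2^(-2) + 2^(-3) + 2^(-2) + 2^(-4) + 2^(-7) + 2^(-6)
= 0.25 + 0.25 + 0.125 + 0.25 + 0.0625 + 0.0078125 + 0.015625
= 0.9609
Since 0.9609 ≤ 1, prefix-free code exists


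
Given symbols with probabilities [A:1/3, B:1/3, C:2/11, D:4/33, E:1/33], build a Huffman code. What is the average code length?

Huffman tree construction:
Combine smallest probabilities repeatedly
Resulting codes:
  A: 10 (length 2)
  B: 11 (length 2)
  C: 01 (length 2)
  D: 001 (length 3)
  E: 000 (length 3)
Average length = Σ p(s) × length(s) = 2.1515 bits


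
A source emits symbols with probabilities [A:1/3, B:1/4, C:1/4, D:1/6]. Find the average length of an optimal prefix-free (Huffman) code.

Huffman tree construction:
Combine smallest probabilities repeatedly
Resulting codes:
  A: 11 (length 2)
  B: 01 (length 2)
  C: 10 (length 2)
  D: 00 (length 2)
Average length = Σ p(s) × length(s) = 2.0000 bits


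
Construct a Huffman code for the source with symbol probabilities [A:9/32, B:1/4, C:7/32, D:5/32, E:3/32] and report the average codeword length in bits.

Huffman tree construction:
Combine smallest probabilities repeatedly
Resulting codes:
  A: 11 (length 2)
  B: 01 (length 2)
  C: 00 (length 2)
  D: 101 (length 3)
  E: 100 (length 3)
Average length = Σ p(s) × length(s) = 2.2500 bits


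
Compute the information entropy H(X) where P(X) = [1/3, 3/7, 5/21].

H(X) = -Σ p(x) log₂ p(x)
  -1/3 × log₂(1/3) = 0.5283
  -3/7 × log₂(3/7) = 0.5239
  -5/21 × log₂(5/21) = 0.4929
H(X) = 1.5452 bits


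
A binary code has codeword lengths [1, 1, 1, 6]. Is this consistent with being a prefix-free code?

Kraft inequality: Σ 2^(-l_i) ≤ 1 for prefix-free code
Calculating: 2^(-1) + 2^(-1) + 2^(-1) + 2^(-6)
= 0.5 + 0.5 + 0.5 + 0.015625
= 1.5156
Since 1.5156 > 1, prefix-free code does not exist


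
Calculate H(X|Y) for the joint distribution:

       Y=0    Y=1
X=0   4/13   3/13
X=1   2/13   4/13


H(X|Y) = Σ_y p(y) H(X|Y=y)
  p(Y=0) = 6/13, H(X|Y=0) = 0.9183
  p(Y=1) = 7/13, H(X|Y=1) = 0.9852
H(X|Y) = 0.4615×0.9183 + 0.5385×0.9852 = 0.9543 bits


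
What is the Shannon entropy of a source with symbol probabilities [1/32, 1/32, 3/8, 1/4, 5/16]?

H(X) = -Σ p(x) log₂ p(x)
  -1/32 × log₂(1/32) = 0.1562
  -1/32 × log₂(1/32) = 0.1562
  -3/8 × log₂(3/8) = 0.5306
  -1/4 × log₂(1/4) = 0.5000
  -5/16 × log₂(5/16) = 0.5244
H(X) = 1.8675 bits


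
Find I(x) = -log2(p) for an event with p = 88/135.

Information content I(x) = -log₂(p(x))
I = -log₂(88/135) = -log₂(0.6519)
I = 0.6174 bits


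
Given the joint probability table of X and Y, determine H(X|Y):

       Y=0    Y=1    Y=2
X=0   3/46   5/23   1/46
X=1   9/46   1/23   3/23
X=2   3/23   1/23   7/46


H(X|Y) = Σ_y p(y) H(X|Y=y)
  p(Y=0) = 9/23, H(X|Y=0) = 1.4591
  p(Y=1) = 7/23, H(X|Y=1) = 1.1488
  p(Y=2) = 7/23, H(X|Y=2) = 1.2958
H(X|Y) = 0.3913×1.4591 + 0.3043×1.1488 + 0.3043×1.2958 = 1.3150 bits


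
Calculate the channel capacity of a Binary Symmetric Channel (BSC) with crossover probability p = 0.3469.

For BSC with error probability p:
C = 1 - H(p) where H(p) is binary entropy
H(0.3469) = -0.3469 × log₂(0.3469) - 0.6531 × log₂(0.6531)
H(p) = 0.9313
C = 1 - 0.9313 = 0.0687 bits/use


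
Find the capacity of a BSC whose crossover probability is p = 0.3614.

For BSC with error probability p:
C = 1 - H(p) where H(p) is binary entropy
H(0.3614) = -0.3614 × log₂(0.3614) - 0.6386 × log₂(0.6386)
H(p) = 0.9438
C = 1 - 0.9438 = 0.0562 bits/use


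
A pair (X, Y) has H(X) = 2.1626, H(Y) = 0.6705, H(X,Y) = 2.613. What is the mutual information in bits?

I(X;Y) = H(X) + H(Y) - H(X,Y)
I(X;Y) = 2.1626 + 0.6705 - 2.613 = 0.2201 bits


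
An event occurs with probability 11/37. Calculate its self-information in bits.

Information content I(x) = -log₂(p(x))
I = -log₂(11/37) = -log₂(0.2973)
I = 1.7500 bits


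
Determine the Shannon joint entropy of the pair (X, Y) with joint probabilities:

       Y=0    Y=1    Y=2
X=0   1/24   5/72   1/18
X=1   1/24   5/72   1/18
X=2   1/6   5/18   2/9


H(X,Y) = -Σ p(x,y) log₂ p(x,y)
  p(0,0)=1/24: -0.0417 × log₂(0.0417) = 0.1910
  p(0,1)=5/72: -0.0694 × log₂(0.0694) = 0.2672
  p(0,2)=1/18: -0.0556 × log₂(0.0556) = 0.2317
  p(1,0)=1/24: -0.0417 × log₂(0.0417) = 0.1910
  p(1,1)=5/72: -0.0694 × log₂(0.0694) = 0.2672
  p(1,2)=1/18: -0.0556 × log₂(0.0556) = 0.2317
  p(2,0)=1/6: -0.1667 × log₂(0.1667) = 0.4308
  p(2,1)=5/18: -0.2778 × log₂(0.2778) = 0.5133
  p(2,2)=2/9: -0.2222 × log₂(0.2222) = 0.4822
H(X,Y) = 2.8062 bits


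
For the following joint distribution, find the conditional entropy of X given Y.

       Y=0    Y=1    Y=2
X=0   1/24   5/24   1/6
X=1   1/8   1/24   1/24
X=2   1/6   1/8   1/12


H(X|Y) = Σ_y p(y) H(X|Y=y)
  p(Y=0) = 1/3, H(X|Y=0) = 1.4056
  p(Y=1) = 3/8, H(X|Y=1) = 1.3516
  p(Y=2) = 7/24, H(X|Y=2) = 1.3788
H(X|Y) = 0.3333×1.4056 + 0.3750×1.3516 + 0.2917×1.3788 = 1.3776 bits


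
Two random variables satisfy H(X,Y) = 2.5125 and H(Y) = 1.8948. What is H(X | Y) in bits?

Chain rule: H(X,Y) = H(X|Y) + H(Y)
H(X|Y) = H(X,Y) - H(Y) = 2.5125 - 1.8948 = 0.6177 bits


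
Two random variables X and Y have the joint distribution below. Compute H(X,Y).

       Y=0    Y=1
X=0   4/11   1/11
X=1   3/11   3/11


H(X,Y) = -Σ p(x,y) log₂ p(x,y)
  p(0,0)=4/11: -0.3636 × log₂(0.3636) = 0.5307
  p(0,1)=1/11: -0.0909 × log₂(0.0909) = 0.3145
  p(1,0)=3/11: -0.2727 × log₂(0.2727) = 0.5112
  p(1,1)=3/11: -0.2727 × log₂(0.2727) = 0.5112
H(X,Y) = 1.8676 bits


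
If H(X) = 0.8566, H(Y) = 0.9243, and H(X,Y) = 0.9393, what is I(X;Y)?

I(X;Y) = H(X) + H(Y) - H(X,Y)
I(X;Y) = 0.8566 + 0.9243 - 0.9393 = 0.8416 bits


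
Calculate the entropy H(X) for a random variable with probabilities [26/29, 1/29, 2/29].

H(X) = -Σ p(x) log₂ p(x)
  -26/29 × log₂(26/29) = 0.1412
  -1/29 × log₂(1/29) = 0.1675
  -2/29 × log₂(2/29) = 0.2661
H(X) = 0.5748 bits


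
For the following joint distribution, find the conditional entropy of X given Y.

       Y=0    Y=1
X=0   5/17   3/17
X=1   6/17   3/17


H(X|Y) = Σ_y p(y) H(X|Y=y)
  p(Y=0) = 11/17, H(X|Y=0) = 0.9940
  p(Y=1) = 6/17, H(X|Y=1) = 1.0000
H(X|Y) = 0.6471×0.9940 + 0.3529×1.0000 = 0.9961 bits


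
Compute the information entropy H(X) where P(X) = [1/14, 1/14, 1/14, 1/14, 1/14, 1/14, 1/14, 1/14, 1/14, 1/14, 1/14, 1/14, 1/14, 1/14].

H(X) = -Σ p(x) log₂ p(x)
  -1/14 × log₂(1/14) = 0.2720
  -1/14 × log₂(1/14) = 0.2720
  -1/14 × log₂(1/14) = 0.2720
  -1/14 × log₂(1/14) = 0.2720
  -1/14 × log₂(1/14) = 0.2720
  -1/14 × log₂(1/14) = 0.2720
  -1/14 × log₂(1/14) = 0.2720
  -1/14 × log₂(1/14) = 0.2720
  -1/14 × log₂(1/14) = 0.2720
  -1/14 × log₂(1/14) = 0.2720
  -1/14 × log₂(1/14) = 0.2720
  -1/14 × log₂(1/14) = 0.2720
  -1/14 × log₂(1/14) = 0.2720
  -1/14 × log₂(1/14) = 0.2720
H(X) = 3.8074 bits


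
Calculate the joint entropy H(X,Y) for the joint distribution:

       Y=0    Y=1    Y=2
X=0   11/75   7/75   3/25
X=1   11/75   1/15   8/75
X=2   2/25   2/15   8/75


H(X,Y) = -Σ p(x,y) log₂ p(x,y)
  p(0,0)=11/75: -0.1467 × log₂(0.1467) = 0.4062
  p(0,1)=7/75: -0.0933 × log₂(0.0933) = 0.3193
  p(0,2)=3/25: -0.1200 × log₂(0.1200) = 0.3671
  p(1,0)=11/75: -0.1467 × log₂(0.1467) = 0.4062
  p(1,1)=1/15: -0.0667 × log₂(0.0667) = 0.2605
  p(1,2)=8/75: -0.1067 × log₂(0.1067) = 0.3444
  p(2,0)=2/25: -0.0800 × log₂(0.0800) = 0.2915
  p(2,1)=2/15: -0.1333 × log₂(0.1333) = 0.3876
  p(2,2)=8/75: -0.1067 × log₂(0.1067) = 0.3444
H(X,Y) = 3.1271 bits


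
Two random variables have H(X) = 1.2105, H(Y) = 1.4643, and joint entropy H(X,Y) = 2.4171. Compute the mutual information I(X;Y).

I(X;Y) = H(X) + H(Y) - H(X,Y)
I(X;Y) = 1.2105 + 1.4643 - 2.4171 = 0.2577 bits


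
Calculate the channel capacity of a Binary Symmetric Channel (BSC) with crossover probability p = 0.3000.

For BSC with error probability p:
C = 1 - H(p) where H(p) is binary entropy
H(0.3000) = -0.3000 × log₂(0.3000) - 0.7000 × log₂(0.7000)
H(p) = 0.8813
C = 1 - 0.8813 = 0.1187 bits/use


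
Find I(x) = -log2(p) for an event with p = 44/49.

Information content I(x) = -log₂(p(x))
I = -log₂(44/49) = -log₂(0.8980)
I = 0.1553 bits


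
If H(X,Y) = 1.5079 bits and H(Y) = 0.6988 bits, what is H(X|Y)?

Chain rule: H(X,Y) = H(X|Y) + H(Y)
H(X|Y) = H(X,Y) - H(Y) = 1.5079 - 0.6988 = 0.8091 bits


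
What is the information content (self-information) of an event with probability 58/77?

Information content I(x) = -log₂(p(x))
I = -log₂(58/77) = -log₂(0.7532)
I = 0.4088 bits


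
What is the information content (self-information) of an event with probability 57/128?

Information content I(x) = -log₂(p(x))
I = -log₂(57/128) = -log₂(0.4453)
I = 1.1671 bits


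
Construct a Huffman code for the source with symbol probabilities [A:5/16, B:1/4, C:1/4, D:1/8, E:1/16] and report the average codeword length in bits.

Huffman tree construction:
Combine smallest probabilities repeatedly
Resulting codes:
  A: 11 (length 2)
  B: 01 (length 2)
  C: 10 (length 2)
  D: 001 (length 3)
  E: 000 (length 3)
Average length = Σ p(s) × length(s) = 2.1875 bits


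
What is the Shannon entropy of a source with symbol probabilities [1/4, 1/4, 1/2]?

H(X) = -Σ p(x) log₂ p(x)
  -1/4 × log₂(1/4) = 0.5000
  -1/4 × log₂(1/4) = 0.5000
  -1/2 × log₂(1/2) = 0.5000
H(X) = 1.5000 bits


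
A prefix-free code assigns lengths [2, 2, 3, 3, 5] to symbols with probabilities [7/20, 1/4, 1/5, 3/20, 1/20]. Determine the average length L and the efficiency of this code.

Average length L = Σ p_i × l_i = 2.5000 bits
Entropy H = 2.1211 bits
Efficiency η = H/L × 100% = 84.85%


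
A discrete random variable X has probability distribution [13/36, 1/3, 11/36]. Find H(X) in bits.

H(X) = -Σ p(x) log₂ p(x)
  -13/36 × log₂(13/36) = 0.5306
  -1/3 × log₂(1/3) = 0.5283
  -11/36 × log₂(11/36) = 0.5227
H(X) = 1.5816 bits


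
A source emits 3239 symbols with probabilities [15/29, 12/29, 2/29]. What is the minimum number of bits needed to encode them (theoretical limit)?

Entropy H = 1.2848 bits/symbol
Minimum bits = H × n = 1.2848 × 3239
= 4161.39 bits


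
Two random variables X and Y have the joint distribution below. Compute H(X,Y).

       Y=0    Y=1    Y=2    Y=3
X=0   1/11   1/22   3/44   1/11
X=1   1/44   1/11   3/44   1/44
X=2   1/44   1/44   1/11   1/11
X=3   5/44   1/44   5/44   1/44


H(X,Y) = -Σ p(x,y) log₂ p(x,y)
  p(0,0)=1/11: -0.0909 × log₂(0.0909) = 0.3145
  p(0,1)=1/22: -0.0455 × log₂(0.0455) = 0.2027
  p(0,2)=3/44: -0.0682 × log₂(0.0682) = 0.2642
  p(0,3)=1/11: -0.0909 × log₂(0.0909) = 0.3145
  p(1,0)=1/44: -0.0227 × log₂(0.0227) = 0.1241
  p(1,1)=1/11: -0.0909 × log₂(0.0909) = 0.3145
  p(1,2)=3/44: -0.0682 × log₂(0.0682) = 0.2642
  p(1,3)=1/44: -0.0227 × log₂(0.0227) = 0.1241
  p(2,0)=1/44: -0.0227 × log₂(0.0227) = 0.1241
  p(2,1)=1/44: -0.0227 × log₂(0.0227) = 0.1241
  p(2,2)=1/11: -0.0909 × log₂(0.0909) = 0.3145
  p(2,3)=1/11: -0.0909 × log₂(0.0909) = 0.3145
  p(3,0)=5/44: -0.1136 × log₂(0.1136) = 0.3565
  p(3,1)=1/44: -0.0227 × log₂(0.0227) = 0.1241
  p(3,2)=5/44: -0.1136 × log₂(0.1136) = 0.3565
  p(3,3)=1/44: -0.0227 × log₂(0.0227) = 0.1241
H(X,Y) = 3.7610 bits


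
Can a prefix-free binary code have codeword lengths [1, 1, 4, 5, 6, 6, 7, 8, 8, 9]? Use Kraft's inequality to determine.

Kraft inequality: Σ 2^(-l_i) ≤ 1 for prefix-free code
Calculating: 2^(-1) + 2^(-1) + 2^(-4) + 2^(-5) + 2^(-6) + 2^(-6) + 2^(-7) + 2^(-8) + 2^(-8) + 2^(-9)
= 0.5 + 0.5 + 0.0625 + 0.03125 + 0.015625 + 0.015625 + 0.0078125 + 0.00390625 + 0.00390625 + 0.001953125
= 1.1426
Since 1.1426 > 1, prefix-free code does not exist


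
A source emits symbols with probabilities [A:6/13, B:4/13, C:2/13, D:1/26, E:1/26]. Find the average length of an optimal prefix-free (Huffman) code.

Huffman tree construction:
Combine smallest probabilities repeatedly
Resulting codes:
  A: 0 (length 1)
  B: 11 (length 2)
  C: 101 (length 3)
  D: 1000 (length 4)
  E: 1001 (length 4)
Average length = Σ p(s) × length(s) = 1.8462 bits


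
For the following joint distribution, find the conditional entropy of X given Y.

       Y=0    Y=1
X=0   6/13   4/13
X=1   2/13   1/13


H(X|Y) = Σ_y p(y) H(X|Y=y)
  p(Y=0) = 8/13, H(X|Y=0) = 0.8113
  p(Y=1) = 5/13, H(X|Y=1) = 0.7219
H(X|Y) = 0.6154×0.8113 + 0.3846×0.7219 = 0.7769 bits


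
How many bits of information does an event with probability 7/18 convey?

Information content I(x) = -log₂(p(x))
I = -log₂(7/18) = -log₂(0.3889)
I = 1.3626 bits


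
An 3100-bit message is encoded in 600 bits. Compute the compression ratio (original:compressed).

Compression ratio = Original / Compressed
= 3100 / 600 = 5.17:1


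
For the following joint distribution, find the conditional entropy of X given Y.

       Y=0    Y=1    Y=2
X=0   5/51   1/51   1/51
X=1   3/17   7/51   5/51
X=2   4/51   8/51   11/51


H(X|Y) = Σ_y p(y) H(X|Y=y)
  p(Y=0) = 6/17, H(X|Y=0) = 1.4955
  p(Y=1) = 16/51, H(X|Y=1) = 1.2718
  p(Y=2) = 1/3, H(X|Y=2) = 1.1661
H(X|Y) = 0.3529×1.4955 + 0.3137×1.2718 + 0.3333×1.1661 = 1.3155 bits


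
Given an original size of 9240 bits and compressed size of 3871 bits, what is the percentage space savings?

Space savings = (1 - Compressed/Original) × 100%
= (1 - 3871/9240) × 100%
= 58.11%


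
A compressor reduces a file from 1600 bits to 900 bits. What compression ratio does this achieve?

Compression ratio = Original / Compressed
= 1600 / 900 = 1.78:1


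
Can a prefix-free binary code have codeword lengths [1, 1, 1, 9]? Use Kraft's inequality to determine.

Kraft inequality: Σ 2^(-l_i) ≤ 1 for prefix-free code
Calculating: 2^(-1) + 2^(-1) + 2^(-1) + 2^(-9)
= 0.5 + 0.5 + 0.5 + 0.001953125
= 1.5020
Since 1.5020 > 1, prefix-free code does not exist


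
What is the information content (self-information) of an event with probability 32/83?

Information content I(x) = -log₂(p(x))
I = -log₂(32/83) = -log₂(0.3855)
I = 1.3750 bits


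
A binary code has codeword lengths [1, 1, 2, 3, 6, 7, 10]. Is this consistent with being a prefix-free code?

Kraft inequality: Σ 2^(-l_i) ≤ 1 for prefix-free code
Calculating: 2^(-1) + 2^(-1) + 2^(-2) + 2^(-3) + 2^(-6) + 2^(-7) + 2^(-10)
= 0.5 + 0.5 + 0.25 + 0.125 + 0.015625 + 0.0078125 + 0.0009765625
= 1.3994
Since 1.3994 > 1, prefix-free code does not exist


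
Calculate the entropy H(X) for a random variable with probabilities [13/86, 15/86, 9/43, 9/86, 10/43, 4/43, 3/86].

H(X) = -Σ p(x) log₂ p(x)
  -13/86 × log₂(13/86) = 0.4120
  -15/86 × log₂(15/86) = 0.4394
  -9/43 × log₂(9/43) = 0.4723
  -9/86 × log₂(9/86) = 0.3408
  -10/43 × log₂(10/43) = 0.4894
  -4/43 × log₂(4/43) = 0.3187
  -3/86 × log₂(3/86) = 0.1689
H(X) = 2.6415 bits


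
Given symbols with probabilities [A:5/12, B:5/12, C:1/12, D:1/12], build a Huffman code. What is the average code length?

Huffman tree construction:
Combine smallest probabilities repeatedly
Resulting codes:
  A: 11 (length 2)
  B: 0 (length 1)
  C: 100 (length 3)
  D: 101 (length 3)
Average length = Σ p(s) × length(s) = 1.7500 bits


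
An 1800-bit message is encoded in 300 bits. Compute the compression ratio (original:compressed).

Compression ratio = Original / Compressed
= 1800 / 300 = 6.00:1


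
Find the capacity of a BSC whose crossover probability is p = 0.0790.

For BSC with error probability p:
C = 1 - H(p) where H(p) is binary entropy
H(0.0790) = -0.0790 × log₂(0.0790) - 0.9210 × log₂(0.9210)
H(p) = 0.3986
C = 1 - 0.3986 = 0.6014 bits/use


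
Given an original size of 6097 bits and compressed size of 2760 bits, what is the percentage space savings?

Space savings = (1 - Compressed/Original) × 100%
= (1 - 2760/6097) × 100%
= 54.73%


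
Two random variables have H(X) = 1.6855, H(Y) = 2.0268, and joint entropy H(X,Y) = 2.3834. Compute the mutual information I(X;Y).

I(X;Y) = H(X) + H(Y) - H(X,Y)
I(X;Y) = 1.6855 + 2.0268 - 2.3834 = 1.3289 bits


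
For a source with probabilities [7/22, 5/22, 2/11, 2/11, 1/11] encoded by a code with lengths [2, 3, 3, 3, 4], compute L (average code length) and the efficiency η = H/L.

Average length L = Σ p_i × l_i = 2.7727 bits
Entropy H = 2.2203 bits
Efficiency η = H/L × 100% = 80.08%


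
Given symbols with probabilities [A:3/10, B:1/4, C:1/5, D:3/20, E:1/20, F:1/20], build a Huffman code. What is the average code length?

Huffman tree construction:
Combine smallest probabilities repeatedly
Resulting codes:
  A: 11 (length 2)
  B: 01 (length 2)
  C: 00 (length 2)
  D: 101 (length 3)
  E: 1000 (length 4)
  F: 1001 (length 4)
Average length = Σ p(s) × length(s) = 2.3500 bits


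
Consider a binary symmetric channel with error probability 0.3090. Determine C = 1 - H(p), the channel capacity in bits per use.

For BSC with error probability p:
C = 1 - H(p) where H(p) is binary entropy
H(0.3090) = -0.3090 × log₂(0.3090) - 0.6910 × log₂(0.6910)
H(p) = 0.8920
C = 1 - 0.8920 = 0.1080 bits/use


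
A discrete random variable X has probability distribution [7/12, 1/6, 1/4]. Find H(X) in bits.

H(X) = -Σ p(x) log₂ p(x)
  -7/12 × log₂(7/12) = 0.4536
  -1/6 × log₂(1/6) = 0.4308
  -1/4 × log₂(1/4) = 0.5000
H(X) = 1.3844 bits


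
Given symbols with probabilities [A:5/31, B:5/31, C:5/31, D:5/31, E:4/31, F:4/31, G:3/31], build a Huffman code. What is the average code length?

Huffman tree construction:
Combine smallest probabilities repeatedly
Resulting codes:
  A: 101 (length 3)
  B: 110 (length 3)
  C: 111 (length 3)
  D: 00 (length 2)
  E: 011 (length 3)
  F: 100 (length 3)
  G: 010 (length 3)
Average length = Σ p(s) × length(s) = 2.8387 bits


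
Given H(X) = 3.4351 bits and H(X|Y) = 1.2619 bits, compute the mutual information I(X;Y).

I(X;Y) = H(X) - H(X|Y)
I(X;Y) = 3.4351 - 1.2619 = 2.1732 bits


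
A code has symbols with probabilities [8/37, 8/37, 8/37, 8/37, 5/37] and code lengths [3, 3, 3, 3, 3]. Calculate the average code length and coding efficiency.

Average length L = Σ p_i × l_i = 3.0000 bits
Entropy H = 2.3011 bits
Efficiency η = H/L × 100% = 76.70%


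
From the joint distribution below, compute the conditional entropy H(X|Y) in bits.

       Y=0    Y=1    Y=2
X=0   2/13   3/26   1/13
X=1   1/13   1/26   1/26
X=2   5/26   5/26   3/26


H(X|Y) = Σ_y p(y) H(X|Y=y)
  p(Y=0) = 11/26, H(X|Y=0) = 1.4949
  p(Y=1) = 9/26, H(X|Y=1) = 1.3516
  p(Y=2) = 3/13, H(X|Y=2) = 1.4591
H(X|Y) = 0.4231×1.4949 + 0.3462×1.3516 + 0.2308×1.4591 = 1.4371 bits


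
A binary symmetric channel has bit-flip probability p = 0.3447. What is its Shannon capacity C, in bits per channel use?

For BSC with error probability p:
C = 1 - H(p) where H(p) is binary entropy
H(0.3447) = -0.3447 × log₂(0.3447) - 0.6553 × log₂(0.6553)
H(p) = 0.9292
C = 1 - 0.9292 = 0.0708 bits/use


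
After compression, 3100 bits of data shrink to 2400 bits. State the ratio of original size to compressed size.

Compression ratio = Original / Compressed
= 3100 / 2400 = 1.29:1


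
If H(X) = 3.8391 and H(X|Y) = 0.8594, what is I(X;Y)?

I(X;Y) = H(X) - H(X|Y)
I(X;Y) = 3.8391 - 0.8594 = 2.9797 bits


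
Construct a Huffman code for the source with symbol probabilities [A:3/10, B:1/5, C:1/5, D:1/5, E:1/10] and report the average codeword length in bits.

Huffman tree construction:
Combine smallest probabilities repeatedly
Resulting codes:
  A: 10 (length 2)
  B: 111 (length 3)
  C: 00 (length 2)
  D: 01 (length 2)
  E: 110 (length 3)
Average length = Σ p(s) × length(s) = 2.3000 bits


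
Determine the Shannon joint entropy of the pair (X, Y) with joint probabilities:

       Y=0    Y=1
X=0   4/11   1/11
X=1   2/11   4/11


H(X,Y) = -Σ p(x,y) log₂ p(x,y)
  p(0,0)=4/11: -0.3636 × log₂(0.3636) = 0.5307
  p(0,1)=1/11: -0.0909 × log₂(0.0909) = 0.3145
  p(1,0)=2/11: -0.1818 × log₂(0.1818) = 0.4472
  p(1,1)=4/11: -0.3636 × log₂(0.3636) = 0.5307
H(X,Y) = 1.8231 bits


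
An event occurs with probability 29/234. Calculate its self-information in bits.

Information content I(x) = -log₂(p(x))
I = -log₂(29/234) = -log₂(0.1239)
I = 3.0124 bits


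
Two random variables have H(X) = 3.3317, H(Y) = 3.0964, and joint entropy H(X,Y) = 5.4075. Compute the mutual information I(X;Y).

I(X;Y) = H(X) + H(Y) - H(X,Y)
I(X;Y) = 3.3317 + 3.0964 - 5.4075 = 1.0206 bits


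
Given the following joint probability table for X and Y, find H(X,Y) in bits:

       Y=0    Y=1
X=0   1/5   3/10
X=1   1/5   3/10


H(X,Y) = -Σ p(x,y) log₂ p(x,y)
  p(0,0)=1/5: -0.2000 × log₂(0.2000) = 0.4644
  p(0,1)=3/10: -0.3000 × log₂(0.3000) = 0.5211
  p(1,0)=1/5: -0.2000 × log₂(0.2000) = 0.4644
  p(1,1)=3/10: -0.3000 × log₂(0.3000) = 0.5211
H(X,Y) = 1.9710 bits


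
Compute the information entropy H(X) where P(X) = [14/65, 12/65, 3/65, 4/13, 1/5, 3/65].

H(X) = -Σ p(x) log₂ p(x)
  -14/65 × log₂(14/65) = 0.4771
  -12/65 × log₂(12/65) = 0.4500
  -3/65 × log₂(3/65) = 0.2048
  -4/13 × log₂(4/13) = 0.5232
  -1/5 × log₂(1/5) = 0.4644
  -3/65 × log₂(3/65) = 0.2048
H(X) = 2.3243 bits


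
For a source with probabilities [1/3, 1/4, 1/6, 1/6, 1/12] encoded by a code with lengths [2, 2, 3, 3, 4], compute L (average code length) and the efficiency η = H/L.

Average length L = Σ p_i × l_i = 2.5000 bits
Entropy H = 2.1887 bits
Efficiency η = H/L × 100% = 87.55%


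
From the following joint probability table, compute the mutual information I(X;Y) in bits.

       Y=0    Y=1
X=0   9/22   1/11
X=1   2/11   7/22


H(X) = 1.0000, H(Y) = 0.9760, H(X,Y) = 1.8148
I(X;Y) = H(X) + H(Y) - H(X,Y) = 0.1612 bits


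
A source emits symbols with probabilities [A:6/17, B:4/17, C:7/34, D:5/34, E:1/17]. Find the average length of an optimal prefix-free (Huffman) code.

Huffman tree construction:
Combine smallest probabilities repeatedly
Resulting codes:
  A: 11 (length 2)
  B: 10 (length 2)
  C: 00 (length 2)
  D: 011 (length 3)
  E: 010 (length 3)
Average length = Σ p(s) × length(s) = 2.2059 bits


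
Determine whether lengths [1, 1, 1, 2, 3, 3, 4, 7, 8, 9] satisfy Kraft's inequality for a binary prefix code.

Kraft inequality: Σ 2^(-l_i) ≤ 1 for prefix-free code
Calculating: 2^(-1) + 2^(-1) + 2^(-1) + 2^(-2) + 2^(-3) + 2^(-3) + 2^(-4) + 2^(-7) + 2^(-8) + 2^(-9)
= 0.5 + 0.5 + 0.5 + 0.25 + 0.125 + 0.125 + 0.0625 + 0.0078125 + 0.00390625 + 0.001953125
= 2.0762
Since 2.0762 > 1, prefix-free code does not exist


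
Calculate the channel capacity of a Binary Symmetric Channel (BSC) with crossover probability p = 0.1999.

For BSC with error probability p:
C = 1 - H(p) where H(p) is binary entropy
H(0.1999) = -0.1999 × log₂(0.1999) - 0.8001 × log₂(0.8001)
H(p) = 0.7217
C = 1 - 0.7217 = 0.2783 bits/use


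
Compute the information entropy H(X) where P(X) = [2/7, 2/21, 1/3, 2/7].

H(X) = -Σ p(x) log₂ p(x)
  -2/7 × log₂(2/7) = 0.5164
  -2/21 × log₂(2/21) = 0.3231
  -1/3 × log₂(1/3) = 0.5283
  -2/7 × log₂(2/7) = 0.5164
H(X) = 1.8842 bits


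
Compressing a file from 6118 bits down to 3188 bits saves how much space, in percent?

Space savings = (1 - Compressed/Original) × 100%
= (1 - 3188/6118) × 100%
= 47.89%


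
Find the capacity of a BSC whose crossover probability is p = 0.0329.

For BSC with error probability p:
C = 1 - H(p) where H(p) is binary entropy
H(0.0329) = -0.0329 × log₂(0.0329) - 0.9671 × log₂(0.9671)
H(p) = 0.2087
C = 1 - 0.2087 = 0.7913 bits/use


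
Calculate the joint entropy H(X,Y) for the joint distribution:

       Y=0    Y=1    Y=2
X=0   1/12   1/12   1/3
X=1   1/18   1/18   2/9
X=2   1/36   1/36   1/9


H(X,Y) = -Σ p(x,y) log₂ p(x,y)
  p(0,0)=1/12: -0.0833 × log₂(0.0833) = 0.2987
  p(0,1)=1/12: -0.0833 × log₂(0.0833) = 0.2987
  p(0,2)=1/3: -0.3333 × log₂(0.3333) = 0.5283
  p(1,0)=1/18: -0.0556 × log₂(0.0556) = 0.2317
  p(1,1)=1/18: -0.0556 × log₂(0.0556) = 0.2317
  p(1,2)=2/9: -0.2222 × log₂(0.2222) = 0.4822
  p(2,0)=1/36: -0.0278 × log₂(0.0278) = 0.1436
  p(2,1)=1/36: -0.0278 × log₂(0.0278) = 0.1436
  p(2,2)=1/9: -0.1111 × log₂(0.1111) = 0.3522
H(X,Y) = 2.7108 bits


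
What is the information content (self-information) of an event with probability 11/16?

Information content I(x) = -log₂(p(x))
I = -log₂(11/16) = -log₂(0.6875)
I = 0.5406 bits


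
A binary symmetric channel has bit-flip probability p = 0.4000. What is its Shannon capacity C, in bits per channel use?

For BSC with error probability p:
C = 1 - H(p) where H(p) is binary entropy
H(0.4000) = -0.4000 × log₂(0.4000) - 0.6000 × log₂(0.6000)
H(p) = 0.9710
C = 1 - 0.9710 = 0.0290 bits/use


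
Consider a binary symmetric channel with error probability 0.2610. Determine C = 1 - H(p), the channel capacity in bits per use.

For BSC with error probability p:
C = 1 - H(p) where H(p) is binary entropy
H(0.2610) = -0.2610 × log₂(0.2610) - 0.7390 × log₂(0.7390)
H(p) = 0.8283
C = 1 - 0.8283 = 0.1717 bits/use


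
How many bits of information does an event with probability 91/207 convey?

Information content I(x) = -log₂(p(x))
I = -log₂(91/207) = -log₂(0.4396)
I = 1.1857 bits


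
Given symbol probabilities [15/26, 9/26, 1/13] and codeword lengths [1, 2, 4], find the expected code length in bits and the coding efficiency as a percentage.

Average length L = Σ p_i × l_i = 1.5769 bits
Entropy H = 1.2723 bits
Efficiency η = H/L × 100% = 80.68%


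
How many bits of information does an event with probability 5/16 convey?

Information content I(x) = -log₂(p(x))
I = -log₂(5/16) = -log₂(0.3125)
I = 1.6781 bits


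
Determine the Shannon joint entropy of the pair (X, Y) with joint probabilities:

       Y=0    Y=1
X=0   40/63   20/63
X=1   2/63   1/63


H(X,Y) = -Σ p(x,y) log₂ p(x,y)
  p(0,0)=40/63: -0.6349 × log₂(0.6349) = 0.4161
  p(0,1)=20/63: -0.3175 × log₂(0.3175) = 0.5255
  p(1,0)=2/63: -0.0317 × log₂(0.0317) = 0.1580
  p(1,1)=1/63: -0.0159 × log₂(0.0159) = 0.0949
H(X,Y) = 1.1945 bits


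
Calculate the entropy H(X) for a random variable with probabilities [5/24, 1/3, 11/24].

H(X) = -Σ p(x) log₂ p(x)
  -5/24 × log₂(5/24) = 0.4715
  -1/3 × log₂(1/3) = 0.5283
  -11/24 × log₂(11/24) = 0.5159
H(X) = 1.5157 bits


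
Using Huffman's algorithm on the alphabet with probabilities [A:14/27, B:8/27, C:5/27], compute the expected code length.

Huffman tree construction:
Combine smallest probabilities repeatedly
Resulting codes:
  A: 1 (length 1)
  B: 01 (length 2)
  C: 00 (length 2)
Average length = Σ p(s) × length(s) = 1.4815 bits


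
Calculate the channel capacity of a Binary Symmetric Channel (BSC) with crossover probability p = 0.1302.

For BSC with error probability p:
C = 1 - H(p) where H(p) is binary entropy
H(0.1302) = -0.1302 × log₂(0.1302) - 0.8698 × log₂(0.8698)
H(p) = 0.5580
C = 1 - 0.5580 = 0.4420 bits/use


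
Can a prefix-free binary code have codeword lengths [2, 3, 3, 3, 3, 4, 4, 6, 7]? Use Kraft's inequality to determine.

Kraft inequality: Σ 2^(-l_i) ≤ 1 for prefix-free code
Calculating: 2^(-2) + 2^(-3) + 2^(-3) + 2^(-3) + 2^(-3) + 2^(-4) + 2^(-4) + 2^(-6) + 2^(-7)
= 0.25 + 0.125 + 0.125 + 0.125 + 0.125 + 0.0625 + 0.0625 + 0.015625 + 0.0078125
= 0.8984
Since 0.8984 ≤ 1, prefix-free code exists


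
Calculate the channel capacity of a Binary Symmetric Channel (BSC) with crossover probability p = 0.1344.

For BSC with error probability p:
C = 1 - H(p) where H(p) is binary entropy
H(0.1344) = -0.1344 × log₂(0.1344) - 0.8656 × log₂(0.8656)
H(p) = 0.5694
C = 1 - 0.5694 = 0.4306 bits/use


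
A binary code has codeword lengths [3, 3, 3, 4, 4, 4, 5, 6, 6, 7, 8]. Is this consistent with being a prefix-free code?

Kraft inequality: Σ 2^(-l_i) ≤ 1 for prefix-free code
Calculating: 2^(-3) + 2^(-3) + 2^(-3) + 2^(-4) + 2^(-4) + 2^(-4) + 2^(-5) + 2^(-6) + 2^(-6) + 2^(-7) + 2^(-8)
= 0.125 + 0.125 + 0.125 + 0.0625 + 0.0625 + 0.0625 + 0.03125 + 0.015625 + 0.015625 + 0.0078125 + 0.00390625
= 0.6367
Since 0.6367 ≤ 1, prefix-free code exists


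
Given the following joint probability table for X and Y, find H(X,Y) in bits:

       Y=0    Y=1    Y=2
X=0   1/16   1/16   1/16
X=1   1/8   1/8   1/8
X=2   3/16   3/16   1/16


H(X,Y) = -Σ p(x,y) log₂ p(x,y)
  p(0,0)=1/16: -0.0625 × log₂(0.0625) = 0.2500
  p(0,1)=1/16: -0.0625 × log₂(0.0625) = 0.2500
  p(0,2)=1/16: -0.0625 × log₂(0.0625) = 0.2500
  p(1,0)=1/8: -0.1250 × log₂(0.1250) = 0.3750
  p(1,1)=1/8: -0.1250 × log₂(0.1250) = 0.3750
  p(1,2)=1/8: -0.1250 × log₂(0.1250) = 0.3750
  p(2,0)=3/16: -0.1875 × log₂(0.1875) = 0.4528
  p(2,1)=3/16: -0.1875 × log₂(0.1875) = 0.4528
  p(2,2)=1/16: -0.0625 × log₂(0.0625) = 0.2500
H(X,Y) = 3.0306 bits


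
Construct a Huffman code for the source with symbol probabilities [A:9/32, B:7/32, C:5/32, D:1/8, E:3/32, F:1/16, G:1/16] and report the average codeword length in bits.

Huffman tree construction:
Combine smallest probabilities repeatedly
Resulting codes:
  A: 10 (length 2)
  B: 00 (length 2)
  C: 111 (length 3)
  D: 011 (length 3)
  E: 010 (length 3)
  F: 1100 (length 4)
  G: 1101 (length 4)
Average length = Σ p(s) × length(s) = 2.6250 bits


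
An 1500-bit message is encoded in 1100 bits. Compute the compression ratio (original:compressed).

Compression ratio = Original / Compressed
= 1500 / 1100 = 1.36:1


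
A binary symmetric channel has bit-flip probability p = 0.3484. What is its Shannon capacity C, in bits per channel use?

For BSC with error probability p:
C = 1 - H(p) where H(p) is binary entropy
H(0.3484) = -0.3484 × log₂(0.3484) - 0.6516 × log₂(0.6516)
H(p) = 0.9326
C = 1 - 0.9326 = 0.0674 bits/use


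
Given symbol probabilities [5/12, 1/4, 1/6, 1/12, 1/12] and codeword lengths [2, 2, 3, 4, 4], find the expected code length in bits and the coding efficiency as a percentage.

Average length L = Σ p_i × l_i = 2.5000 bits
Entropy H = 2.0546 bits
Efficiency η = H/L × 100% = 82.18%


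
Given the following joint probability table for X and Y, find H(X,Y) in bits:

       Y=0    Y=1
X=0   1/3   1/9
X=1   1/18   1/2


H(X,Y) = -Σ p(x,y) log₂ p(x,y)
  p(0,0)=1/3: -0.3333 × log₂(0.3333) = 0.5283
  p(0,1)=1/9: -0.1111 × log₂(0.1111) = 0.3522
  p(1,0)=1/18: -0.0556 × log₂(0.0556) = 0.2317
  p(1,1)=1/2: -0.5000 × log₂(0.5000) = 0.5000
H(X,Y) = 1.6122 bits


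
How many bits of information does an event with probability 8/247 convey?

Information content I(x) = -log₂(p(x))
I = -log₂(8/247) = -log₂(0.0324)
I = 4.9484 bits


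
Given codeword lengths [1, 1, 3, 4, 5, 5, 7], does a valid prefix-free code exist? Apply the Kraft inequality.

Kraft inequality: Σ 2^(-l_i) ≤ 1 for prefix-free code
Calculating: 2^(-1) + 2^(-1) + 2^(-3) + 2^(-4) + 2^(-5) + 2^(-5) + 2^(-7)
= 0.5 + 0.5 + 0.125 + 0.0625 + 0.03125 + 0.03125 + 0.0078125
= 1.2578
Since 1.2578 > 1, prefix-free code does not exist


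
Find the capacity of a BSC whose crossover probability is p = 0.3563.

For BSC with error probability p:
C = 1 - H(p) where H(p) is binary entropy
H(0.3563) = -0.3563 × log₂(0.3563) - 0.6437 × log₂(0.6437)
H(p) = 0.9396
C = 1 - 0.9396 = 0.0604 bits/use


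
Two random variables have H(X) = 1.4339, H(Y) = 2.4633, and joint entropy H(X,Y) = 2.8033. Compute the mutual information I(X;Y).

I(X;Y) = H(X) + H(Y) - H(X,Y)
I(X;Y) = 1.4339 + 2.4633 - 2.8033 = 1.0939 bits


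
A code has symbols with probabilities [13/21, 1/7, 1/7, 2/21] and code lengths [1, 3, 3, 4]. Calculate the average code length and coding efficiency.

Average length L = Σ p_i × l_i = 1.8571 bits
Entropy H = 1.5535 bits
Efficiency η = H/L × 100% = 83.65%


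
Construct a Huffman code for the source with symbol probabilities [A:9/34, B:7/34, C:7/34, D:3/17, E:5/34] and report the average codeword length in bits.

Huffman tree construction:
Combine smallest probabilities repeatedly
Resulting codes:
  A: 10 (length 2)
  B: 00 (length 2)
  C: 01 (length 2)
  D: 111 (length 3)
  E: 110 (length 3)
Average length = Σ p(s) × length(s) = 2.3235 bits


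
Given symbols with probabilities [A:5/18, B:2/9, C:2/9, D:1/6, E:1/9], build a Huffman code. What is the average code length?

Huffman tree construction:
Combine smallest probabilities repeatedly
Resulting codes:
  A: 10 (length 2)
  B: 00 (length 2)
  C: 01 (length 2)
  D: 111 (length 3)
  E: 110 (length 3)
Average length = Σ p(s) × length(s) = 2.2778 bits


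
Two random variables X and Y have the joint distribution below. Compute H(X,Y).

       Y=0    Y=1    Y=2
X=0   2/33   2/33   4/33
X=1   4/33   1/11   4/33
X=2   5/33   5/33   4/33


H(X,Y) = -Σ p(x,y) log₂ p(x,y)
  p(0,0)=2/33: -0.0606 × log₂(0.0606) = 0.2451
  p(0,1)=2/33: -0.0606 × log₂(0.0606) = 0.2451
  p(0,2)=4/33: -0.1212 × log₂(0.1212) = 0.3690
  p(1,0)=4/33: -0.1212 × log₂(0.1212) = 0.3690
  p(1,1)=1/11: -0.0909 × log₂(0.0909) = 0.3145
  p(1,2)=4/33: -0.1212 × log₂(0.1212) = 0.3690
  p(2,0)=5/33: -0.1515 × log₂(0.1515) = 0.4125
  p(2,1)=5/33: -0.1515 × log₂(0.1515) = 0.4125
  p(2,2)=4/33: -0.1212 × log₂(0.1212) = 0.3690
H(X,Y) = 3.1058 bits


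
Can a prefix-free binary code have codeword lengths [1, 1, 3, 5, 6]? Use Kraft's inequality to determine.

Kraft inequality: Σ 2^(-l_i) ≤ 1 for prefix-free code
Calculating: 2^(-1) + 2^(-1) + 2^(-3) + 2^(-5) + 2^(-6)
= 0.5 + 0.5 + 0.125 + 0.03125 + 0.015625
= 1.1719
Since 1.1719 > 1, prefix-free code does not exist


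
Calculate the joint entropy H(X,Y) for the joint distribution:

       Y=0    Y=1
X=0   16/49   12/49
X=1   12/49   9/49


H(X,Y) = -Σ p(x,y) log₂ p(x,y)
  p(0,0)=16/49: -0.3265 × log₂(0.3265) = 0.5273
  p(0,1)=12/49: -0.2449 × log₂(0.2449) = 0.4971
  p(1,0)=12/49: -0.2449 × log₂(0.2449) = 0.4971
  p(1,1)=9/49: -0.1837 × log₂(0.1837) = 0.4490
H(X,Y) = 1.9705 bits


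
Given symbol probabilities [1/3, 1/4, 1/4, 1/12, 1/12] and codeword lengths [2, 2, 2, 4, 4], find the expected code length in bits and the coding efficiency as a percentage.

Average length L = Σ p_i × l_i = 2.3333 bits
Entropy H = 2.1258 bits
Efficiency η = H/L × 100% = 91.11%


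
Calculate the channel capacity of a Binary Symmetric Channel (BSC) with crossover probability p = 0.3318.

For BSC with error probability p:
C = 1 - H(p) where H(p) is binary entropy
H(0.3318) = -0.3318 × log₂(0.3318) - 0.6682 × log₂(0.6682)
H(p) = 0.9168
C = 1 - 0.9168 = 0.0832 bits/use


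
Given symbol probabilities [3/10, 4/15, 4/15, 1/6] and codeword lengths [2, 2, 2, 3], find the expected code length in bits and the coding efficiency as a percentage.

Average length L = Σ p_i × l_i = 2.1667 bits
Entropy H = 1.9689 bits
Efficiency η = H/L × 100% = 90.87%


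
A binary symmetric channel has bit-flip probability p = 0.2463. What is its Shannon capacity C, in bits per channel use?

For BSC with error probability p:
C = 1 - H(p) where H(p) is binary entropy
H(0.2463) = -0.2463 × log₂(0.2463) - 0.7537 × log₂(0.7537)
H(p) = 0.8054
C = 1 - 0.8054 = 0.1946 bits/use
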